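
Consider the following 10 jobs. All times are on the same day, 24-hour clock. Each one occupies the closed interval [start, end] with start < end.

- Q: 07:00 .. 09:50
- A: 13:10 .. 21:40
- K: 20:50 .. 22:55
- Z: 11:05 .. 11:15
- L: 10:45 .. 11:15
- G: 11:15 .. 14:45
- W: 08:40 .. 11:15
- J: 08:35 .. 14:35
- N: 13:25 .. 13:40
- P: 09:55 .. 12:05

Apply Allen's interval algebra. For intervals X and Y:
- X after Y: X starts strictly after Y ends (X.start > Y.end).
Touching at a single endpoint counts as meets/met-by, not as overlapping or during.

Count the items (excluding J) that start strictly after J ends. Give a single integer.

Target J = [08:35, 14:35].
A [13:10, 21:40] → overlapped-by → no.
G [11:15, 14:45] → overlapped-by → no.
K [20:50, 22:55] → after → counts.
L [10:45, 11:15] → during → no.
N [13:25, 13:40] → during → no.
P [09:55, 12:05] → during → no.
Q [07:00, 09:50] → overlaps → no.
W [08:40, 11:15] → during → no.
Z [11:05, 11:15] → during → no.
Total: 1.

1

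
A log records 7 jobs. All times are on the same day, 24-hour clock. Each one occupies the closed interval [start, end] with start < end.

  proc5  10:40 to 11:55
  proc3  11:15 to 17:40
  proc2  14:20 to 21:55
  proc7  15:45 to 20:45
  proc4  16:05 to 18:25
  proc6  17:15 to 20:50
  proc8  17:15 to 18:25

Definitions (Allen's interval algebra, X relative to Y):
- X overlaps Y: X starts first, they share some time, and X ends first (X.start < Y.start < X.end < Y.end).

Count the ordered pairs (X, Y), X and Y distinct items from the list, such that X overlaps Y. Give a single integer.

Checking all 42 ordered pairs for relation 'overlaps'; matching pairs in alphabetical order:
(proc3, proc2): proc3 overlaps proc2 ✓
(proc3, proc4): proc3 overlaps proc4 ✓
(proc3, proc6): proc3 overlaps proc6 ✓
(proc3, proc7): proc3 overlaps proc7 ✓
(proc3, proc8): proc3 overlaps proc8 ✓
(proc4, proc6): proc4 overlaps proc6 ✓
(proc5, proc3): proc5 overlaps proc3 ✓
(proc7, proc6): proc7 overlaps proc6 ✓
Count: 8.

8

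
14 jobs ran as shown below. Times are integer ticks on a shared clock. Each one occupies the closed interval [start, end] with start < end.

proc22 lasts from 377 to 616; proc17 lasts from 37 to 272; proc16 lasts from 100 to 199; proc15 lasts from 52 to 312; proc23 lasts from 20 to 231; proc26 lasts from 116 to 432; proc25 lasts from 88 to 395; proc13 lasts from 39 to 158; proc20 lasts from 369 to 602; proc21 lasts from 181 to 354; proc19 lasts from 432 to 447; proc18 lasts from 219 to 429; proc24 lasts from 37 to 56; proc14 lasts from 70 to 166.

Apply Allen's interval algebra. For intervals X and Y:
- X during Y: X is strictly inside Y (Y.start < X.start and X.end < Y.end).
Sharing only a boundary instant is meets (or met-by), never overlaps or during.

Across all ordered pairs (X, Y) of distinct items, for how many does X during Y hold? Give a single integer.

15

Checking all 182 ordered pairs for relation 'during'; matching pairs in alphabetical order:
(proc13, proc17): proc13 during proc17 ✓
(proc13, proc23): proc13 during proc23 ✓
(proc14, proc15): proc14 during proc15 ✓
(proc14, proc17): proc14 during proc17 ✓
(proc14, proc23): proc14 during proc23 ✓
(proc16, proc15): proc16 during proc15 ✓
(proc16, proc17): proc16 during proc17 ✓
(proc16, proc23): proc16 during proc23 ✓
(proc16, proc25): proc16 during proc25 ✓
(proc18, proc26): proc18 during proc26 ✓
(proc19, proc20): proc19 during proc20 ✓
(proc19, proc22): proc19 during proc22 ✓
(proc21, proc25): proc21 during proc25 ✓
(proc21, proc26): proc21 during proc26 ✓
(proc24, proc23): proc24 during proc23 ✓
Count: 15.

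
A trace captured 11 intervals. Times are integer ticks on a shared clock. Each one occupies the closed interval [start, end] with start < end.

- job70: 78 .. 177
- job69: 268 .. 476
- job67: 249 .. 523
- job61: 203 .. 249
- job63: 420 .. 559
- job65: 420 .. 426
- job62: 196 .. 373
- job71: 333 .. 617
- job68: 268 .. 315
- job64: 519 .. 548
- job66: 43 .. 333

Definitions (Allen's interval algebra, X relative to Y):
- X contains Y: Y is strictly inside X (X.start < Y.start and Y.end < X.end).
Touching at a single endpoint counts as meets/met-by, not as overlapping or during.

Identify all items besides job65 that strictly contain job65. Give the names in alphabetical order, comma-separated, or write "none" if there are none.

Target job65 = [420, 426].
job61 [203, 249] → before → no.
job62 [196, 373] → before → no.
job63 [420, 559] → started-by → no.
job64 [519, 548] → after → no.
job66 [43, 333] → before → no.
job67 [249, 523] → contains → yes.
job68 [268, 315] → before → no.
job69 [268, 476] → contains → yes.
job70 [78, 177] → before → no.
job71 [333, 617] → contains → yes.
Result: job67, job69, job71.

job67, job69, job71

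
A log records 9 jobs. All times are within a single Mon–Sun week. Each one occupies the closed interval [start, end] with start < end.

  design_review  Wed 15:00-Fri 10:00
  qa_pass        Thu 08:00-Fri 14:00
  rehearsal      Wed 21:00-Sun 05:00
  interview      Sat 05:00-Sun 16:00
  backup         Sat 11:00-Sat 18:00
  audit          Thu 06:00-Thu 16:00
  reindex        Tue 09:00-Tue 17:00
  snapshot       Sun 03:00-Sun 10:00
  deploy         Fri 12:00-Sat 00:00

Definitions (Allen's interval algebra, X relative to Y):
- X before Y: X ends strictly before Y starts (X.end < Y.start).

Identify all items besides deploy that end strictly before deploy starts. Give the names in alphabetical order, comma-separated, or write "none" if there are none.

audit, design_review, reindex

Target deploy = [Fri 12:00, Sat 00:00].
audit [Thu 06:00, Thu 16:00] → before → yes.
backup [Sat 11:00, Sat 18:00] → after → no.
design_review [Wed 15:00, Fri 10:00] → before → yes.
interview [Sat 05:00, Sun 16:00] → after → no.
qa_pass [Thu 08:00, Fri 14:00] → overlaps → no.
rehearsal [Wed 21:00, Sun 05:00] → contains → no.
reindex [Tue 09:00, Tue 17:00] → before → yes.
snapshot [Sun 03:00, Sun 10:00] → after → no.
Result: audit, design_review, reindex.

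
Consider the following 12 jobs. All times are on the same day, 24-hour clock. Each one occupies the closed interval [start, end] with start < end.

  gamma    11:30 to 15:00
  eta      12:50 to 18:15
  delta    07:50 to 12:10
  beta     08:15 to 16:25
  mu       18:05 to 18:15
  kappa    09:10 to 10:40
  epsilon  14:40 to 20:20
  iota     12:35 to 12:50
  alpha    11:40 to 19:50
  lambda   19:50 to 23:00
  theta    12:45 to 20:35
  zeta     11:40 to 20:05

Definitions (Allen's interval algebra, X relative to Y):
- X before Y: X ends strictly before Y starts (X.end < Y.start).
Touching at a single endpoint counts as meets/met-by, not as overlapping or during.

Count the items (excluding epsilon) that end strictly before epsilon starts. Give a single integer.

Target epsilon = [14:40, 20:20].
alpha [11:40, 19:50] → overlaps → no.
beta [08:15, 16:25] → overlaps → no.
delta [07:50, 12:10] → before → counts.
eta [12:50, 18:15] → overlaps → no.
gamma [11:30, 15:00] → overlaps → no.
iota [12:35, 12:50] → before → counts.
kappa [09:10, 10:40] → before → counts.
lambda [19:50, 23:00] → overlapped-by → no.
mu [18:05, 18:15] → during → no.
theta [12:45, 20:35] → contains → no.
zeta [11:40, 20:05] → overlaps → no.
Total: 3.

3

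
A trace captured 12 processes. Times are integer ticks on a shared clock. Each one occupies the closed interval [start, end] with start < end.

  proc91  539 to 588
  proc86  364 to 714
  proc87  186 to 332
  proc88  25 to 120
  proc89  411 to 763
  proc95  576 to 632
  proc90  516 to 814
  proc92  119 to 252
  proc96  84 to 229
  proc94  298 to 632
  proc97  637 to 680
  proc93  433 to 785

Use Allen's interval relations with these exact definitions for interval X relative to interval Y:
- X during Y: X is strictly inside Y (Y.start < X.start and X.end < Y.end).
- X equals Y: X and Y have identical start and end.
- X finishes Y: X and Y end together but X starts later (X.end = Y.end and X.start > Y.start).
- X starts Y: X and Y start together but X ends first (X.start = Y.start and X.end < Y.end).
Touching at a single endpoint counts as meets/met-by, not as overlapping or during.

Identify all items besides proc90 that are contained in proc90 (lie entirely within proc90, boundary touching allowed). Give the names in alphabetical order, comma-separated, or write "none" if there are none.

Target proc90 = [516, 814].
proc86 [364, 714] → overlaps → no.
proc87 [186, 332] → before → no.
proc88 [25, 120] → before → no.
proc89 [411, 763] → overlaps → no.
proc91 [539, 588] → during → yes.
proc92 [119, 252] → before → no.
proc93 [433, 785] → overlaps → no.
proc94 [298, 632] → overlaps → no.
proc95 [576, 632] → during → yes.
proc96 [84, 229] → before → no.
proc97 [637, 680] → during → yes.
Result: proc91, proc95, proc97.

proc91, proc95, proc97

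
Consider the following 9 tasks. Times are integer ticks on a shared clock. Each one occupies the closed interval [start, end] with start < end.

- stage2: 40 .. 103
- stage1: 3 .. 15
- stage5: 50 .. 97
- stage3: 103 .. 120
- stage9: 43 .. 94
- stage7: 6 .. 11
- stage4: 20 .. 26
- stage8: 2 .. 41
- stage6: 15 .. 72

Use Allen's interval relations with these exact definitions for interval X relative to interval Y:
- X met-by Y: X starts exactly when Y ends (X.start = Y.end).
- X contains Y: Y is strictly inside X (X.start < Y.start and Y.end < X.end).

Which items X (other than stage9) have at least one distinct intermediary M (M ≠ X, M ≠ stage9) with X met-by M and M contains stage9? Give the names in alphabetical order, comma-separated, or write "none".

Target stage9 = [43, 94].
Intermediaries M with M contains stage9: stage2.
Via stage2 — items with X met-by stage2: stage3.
Union: stage3.

stage3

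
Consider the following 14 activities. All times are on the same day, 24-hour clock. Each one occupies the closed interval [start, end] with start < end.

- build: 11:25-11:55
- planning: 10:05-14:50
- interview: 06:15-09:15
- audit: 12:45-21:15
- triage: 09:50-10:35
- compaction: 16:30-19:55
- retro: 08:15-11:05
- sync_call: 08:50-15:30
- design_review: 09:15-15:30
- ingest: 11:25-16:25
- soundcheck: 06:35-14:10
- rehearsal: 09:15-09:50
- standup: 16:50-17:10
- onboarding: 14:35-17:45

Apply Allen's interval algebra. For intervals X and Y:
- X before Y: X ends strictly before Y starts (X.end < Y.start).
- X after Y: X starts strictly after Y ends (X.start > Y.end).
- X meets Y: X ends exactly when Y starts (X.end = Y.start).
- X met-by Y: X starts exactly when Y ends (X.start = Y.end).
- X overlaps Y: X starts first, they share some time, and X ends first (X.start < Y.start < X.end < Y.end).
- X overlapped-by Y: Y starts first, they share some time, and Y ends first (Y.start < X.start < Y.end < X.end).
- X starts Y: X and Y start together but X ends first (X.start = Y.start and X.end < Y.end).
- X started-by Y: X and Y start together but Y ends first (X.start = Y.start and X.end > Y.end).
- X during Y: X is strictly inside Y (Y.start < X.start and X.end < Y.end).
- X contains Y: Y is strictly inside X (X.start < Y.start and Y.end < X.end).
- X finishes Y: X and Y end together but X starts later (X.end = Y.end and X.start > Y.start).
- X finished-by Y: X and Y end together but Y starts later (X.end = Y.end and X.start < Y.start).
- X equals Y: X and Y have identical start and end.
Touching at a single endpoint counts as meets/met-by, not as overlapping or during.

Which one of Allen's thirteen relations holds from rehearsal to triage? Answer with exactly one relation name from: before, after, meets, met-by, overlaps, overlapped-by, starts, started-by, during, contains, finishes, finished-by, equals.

rehearsal = [09:15, 09:50]; triage = [09:50, 10:35].
Compare endpoints: rehearsal.start < triage.start, rehearsal.start < triage.end, rehearsal.end = triage.start, rehearsal.end < triage.end.
That pattern is 'meets'.

meets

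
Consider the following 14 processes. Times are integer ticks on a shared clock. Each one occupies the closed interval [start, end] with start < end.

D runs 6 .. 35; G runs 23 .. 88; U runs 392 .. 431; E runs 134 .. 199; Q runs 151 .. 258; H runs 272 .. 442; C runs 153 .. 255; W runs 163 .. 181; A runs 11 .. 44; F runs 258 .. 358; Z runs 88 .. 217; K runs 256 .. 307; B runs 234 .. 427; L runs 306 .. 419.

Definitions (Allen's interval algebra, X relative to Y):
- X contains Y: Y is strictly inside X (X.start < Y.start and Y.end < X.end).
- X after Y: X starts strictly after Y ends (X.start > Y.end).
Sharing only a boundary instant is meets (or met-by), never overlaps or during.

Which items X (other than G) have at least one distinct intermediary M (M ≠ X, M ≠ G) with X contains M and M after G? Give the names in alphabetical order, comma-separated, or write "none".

Target G = [23, 88].
Intermediaries M with M after G: B, C, E, F, H, K, L, Q, U, W.
Via B — items with X contains B: none.
Via C — items with X contains C: Q.
Via E — items with X contains E: Z.
Via F — items with X contains F: B.
Via H — items with X contains H: none.
Via K — items with X contains K: B.
Via L — items with X contains L: B, H.
Via Q — items with X contains Q: none.
Via U — items with X contains U: H.
Via W — items with X contains W: C, E, Q, Z.
Union: B, C, E, H, Q, Z.

B, C, E, H, Q, Z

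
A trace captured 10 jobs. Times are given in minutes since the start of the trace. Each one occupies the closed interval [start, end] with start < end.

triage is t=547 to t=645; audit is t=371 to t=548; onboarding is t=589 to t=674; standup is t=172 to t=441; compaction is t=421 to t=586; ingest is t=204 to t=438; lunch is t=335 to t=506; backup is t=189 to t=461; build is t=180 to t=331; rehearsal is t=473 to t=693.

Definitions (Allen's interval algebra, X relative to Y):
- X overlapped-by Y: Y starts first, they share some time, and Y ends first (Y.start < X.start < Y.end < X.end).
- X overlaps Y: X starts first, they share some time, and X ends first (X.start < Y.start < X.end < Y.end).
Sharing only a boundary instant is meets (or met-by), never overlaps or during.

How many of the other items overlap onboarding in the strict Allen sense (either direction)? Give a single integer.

Target onboarding = [t=589, t=674].
audit [t=371, t=548] → before → no.
backup [t=189, t=461] → before → no.
build [t=180, t=331] → before → no.
compaction [t=421, t=586] → before → no.
ingest [t=204, t=438] → before → no.
lunch [t=335, t=506] → before → no.
rehearsal [t=473, t=693] → contains → no.
standup [t=172, t=441] → before → no.
triage [t=547, t=645] → overlaps → counts.
Total: 1.

1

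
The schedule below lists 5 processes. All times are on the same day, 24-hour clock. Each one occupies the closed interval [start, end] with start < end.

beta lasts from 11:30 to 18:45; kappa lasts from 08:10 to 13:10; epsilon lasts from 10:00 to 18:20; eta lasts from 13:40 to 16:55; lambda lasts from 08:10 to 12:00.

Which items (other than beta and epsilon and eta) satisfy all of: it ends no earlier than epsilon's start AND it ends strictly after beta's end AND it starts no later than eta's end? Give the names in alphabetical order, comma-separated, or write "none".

Conditions: its end is no earlier than epsilon's start (X.end >= 10:00) AND its end is strictly after beta's end (X.end > 18:45) AND its start is no later than eta's end (X.start <= 16:55).
kappa: end 13:10 >= 10:00? ✓; end 13:10 > 18:45? ✗; start 08:10 <= 16:55? ✓ → no.
lambda: end 12:00 >= 10:00? ✓; end 12:00 > 18:45? ✗; start 08:10 <= 16:55? ✓ → no.
Result: none.

none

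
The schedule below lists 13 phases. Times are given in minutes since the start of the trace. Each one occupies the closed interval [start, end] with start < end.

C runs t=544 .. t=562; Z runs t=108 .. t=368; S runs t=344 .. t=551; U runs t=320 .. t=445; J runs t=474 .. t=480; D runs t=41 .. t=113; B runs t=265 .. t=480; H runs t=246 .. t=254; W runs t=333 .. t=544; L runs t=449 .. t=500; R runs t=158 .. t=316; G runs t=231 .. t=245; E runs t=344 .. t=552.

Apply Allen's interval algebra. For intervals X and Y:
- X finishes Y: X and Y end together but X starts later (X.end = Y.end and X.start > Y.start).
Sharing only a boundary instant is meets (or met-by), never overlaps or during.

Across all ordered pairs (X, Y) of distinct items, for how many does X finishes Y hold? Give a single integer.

Checking all 156 ordered pairs for relation 'finishes'; matching pairs in alphabetical order:
(J, B): J finishes B ✓
Count: 1.

1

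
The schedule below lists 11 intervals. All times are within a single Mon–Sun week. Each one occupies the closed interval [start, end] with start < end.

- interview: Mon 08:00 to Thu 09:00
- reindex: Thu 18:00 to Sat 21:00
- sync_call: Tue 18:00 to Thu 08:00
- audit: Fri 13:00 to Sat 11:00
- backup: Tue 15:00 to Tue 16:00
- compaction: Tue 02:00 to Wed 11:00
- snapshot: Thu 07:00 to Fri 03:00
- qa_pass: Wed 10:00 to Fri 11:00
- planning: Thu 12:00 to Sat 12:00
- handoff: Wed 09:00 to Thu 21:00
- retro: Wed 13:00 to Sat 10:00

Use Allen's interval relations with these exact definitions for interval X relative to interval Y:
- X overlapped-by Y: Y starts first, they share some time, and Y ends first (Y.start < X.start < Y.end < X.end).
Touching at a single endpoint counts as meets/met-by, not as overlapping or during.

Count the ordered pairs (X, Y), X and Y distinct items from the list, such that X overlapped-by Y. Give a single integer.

25

Checking all 110 ordered pairs for relation 'overlapped-by'; matching pairs in alphabetical order:
(audit, retro): audit overlapped-by retro ✓
(handoff, compaction): handoff overlapped-by compaction ✓
(handoff, interview): handoff overlapped-by interview ✓
(handoff, sync_call): handoff overlapped-by sync_call ✓
(planning, handoff): planning overlapped-by handoff ✓
(planning, qa_pass): planning overlapped-by qa_pass ✓
(planning, retro): planning overlapped-by retro ✓
(planning, snapshot): planning overlapped-by snapshot ✓
(qa_pass, compaction): qa_pass overlapped-by compaction ✓
(qa_pass, handoff): qa_pass overlapped-by handoff ✓
(qa_pass, interview): qa_pass overlapped-by interview ✓
(qa_pass, sync_call): qa_pass overlapped-by sync_call ✓
(reindex, handoff): reindex overlapped-by handoff ✓
(reindex, planning): reindex overlapped-by planning ✓
(reindex, qa_pass): reindex overlapped-by qa_pass ✓
(reindex, retro): reindex overlapped-by retro ✓
(reindex, snapshot): reindex overlapped-by snapshot ✓
(retro, handoff): retro overlapped-by handoff ✓
(retro, interview): retro overlapped-by interview ✓
(retro, qa_pass): retro overlapped-by qa_pass ✓
(retro, sync_call): retro overlapped-by sync_call ✓
(snapshot, handoff): snapshot overlapped-by handoff ✓
(snapshot, interview): snapshot overlapped-by interview ✓
(snapshot, sync_call): snapshot overlapped-by sync_call ✓
... plus 1 further pairs not listed.
Count: 25.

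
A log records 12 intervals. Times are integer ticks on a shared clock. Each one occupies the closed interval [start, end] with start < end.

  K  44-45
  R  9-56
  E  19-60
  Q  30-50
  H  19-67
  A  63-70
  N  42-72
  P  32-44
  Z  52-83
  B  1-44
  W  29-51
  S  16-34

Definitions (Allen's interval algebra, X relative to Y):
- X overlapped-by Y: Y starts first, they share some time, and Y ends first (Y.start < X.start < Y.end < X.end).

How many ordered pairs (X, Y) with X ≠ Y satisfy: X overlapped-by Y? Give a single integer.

24

Checking all 132 ordered pairs for relation 'overlapped-by'; matching pairs in alphabetical order:
(A, H): A overlapped-by H ✓
(E, B): E overlapped-by B ✓
(E, R): E overlapped-by R ✓
(E, S): E overlapped-by S ✓
(H, B): H overlapped-by B ✓
(H, R): H overlapped-by R ✓
(H, S): H overlapped-by S ✓
(N, B): N overlapped-by B ✓
(N, E): N overlapped-by E ✓
(N, H): N overlapped-by H ✓
(N, P): N overlapped-by P ✓
(N, Q): N overlapped-by Q ✓
(N, R): N overlapped-by R ✓
(N, W): N overlapped-by W ✓
(P, S): P overlapped-by S ✓
(Q, B): Q overlapped-by B ✓
(Q, S): Q overlapped-by S ✓
(R, B): R overlapped-by B ✓
(W, B): W overlapped-by B ✓
(W, S): W overlapped-by S ✓
(Z, E): Z overlapped-by E ✓
(Z, H): Z overlapped-by H ✓
(Z, N): Z overlapped-by N ✓
(Z, R): Z overlapped-by R ✓
Count: 24.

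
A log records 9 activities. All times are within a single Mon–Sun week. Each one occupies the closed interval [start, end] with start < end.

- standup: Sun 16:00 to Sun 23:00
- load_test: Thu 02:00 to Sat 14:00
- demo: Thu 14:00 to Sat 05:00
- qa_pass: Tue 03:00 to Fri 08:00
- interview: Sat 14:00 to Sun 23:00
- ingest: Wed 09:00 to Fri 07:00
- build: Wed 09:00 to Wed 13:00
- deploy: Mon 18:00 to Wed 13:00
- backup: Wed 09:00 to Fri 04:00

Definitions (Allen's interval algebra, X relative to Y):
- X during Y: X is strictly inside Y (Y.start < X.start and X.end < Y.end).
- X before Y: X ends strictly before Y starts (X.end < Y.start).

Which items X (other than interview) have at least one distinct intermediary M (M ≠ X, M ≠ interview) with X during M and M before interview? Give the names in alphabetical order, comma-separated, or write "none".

backup, build, ingest

Target interview = [Sat 14:00, Sun 23:00].
Intermediaries M with M before interview: backup, build, demo, deploy, ingest, qa_pass.
Via backup — items with X during backup: none.
Via build — items with X during build: none.
Via demo — items with X during demo: none.
Via deploy — items with X during deploy: none.
Via ingest — items with X during ingest: none.
Via qa_pass — items with X during qa_pass: backup, build, ingest.
Union: backup, build, ingest.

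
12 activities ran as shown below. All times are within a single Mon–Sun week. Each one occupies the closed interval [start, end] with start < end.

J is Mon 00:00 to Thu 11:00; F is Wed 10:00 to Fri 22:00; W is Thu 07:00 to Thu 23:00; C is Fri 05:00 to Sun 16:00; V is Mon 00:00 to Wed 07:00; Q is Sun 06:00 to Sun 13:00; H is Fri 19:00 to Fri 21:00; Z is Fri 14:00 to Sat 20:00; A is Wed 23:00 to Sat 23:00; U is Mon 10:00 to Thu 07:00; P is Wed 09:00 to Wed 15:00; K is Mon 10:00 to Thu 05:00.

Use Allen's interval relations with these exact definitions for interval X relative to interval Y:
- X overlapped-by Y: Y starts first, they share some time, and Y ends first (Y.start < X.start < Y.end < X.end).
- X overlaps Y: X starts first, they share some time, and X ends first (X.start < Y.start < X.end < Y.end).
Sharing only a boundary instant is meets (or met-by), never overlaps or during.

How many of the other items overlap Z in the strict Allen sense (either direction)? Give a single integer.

1

Target Z = [Fri 14:00, Sat 20:00].
A [Wed 23:00, Sat 23:00] → contains → no.
C [Fri 05:00, Sun 16:00] → contains → no.
F [Wed 10:00, Fri 22:00] → overlaps → counts.
H [Fri 19:00, Fri 21:00] → during → no.
J [Mon 00:00, Thu 11:00] → before → no.
K [Mon 10:00, Thu 05:00] → before → no.
P [Wed 09:00, Wed 15:00] → before → no.
Q [Sun 06:00, Sun 13:00] → after → no.
U [Mon 10:00, Thu 07:00] → before → no.
V [Mon 00:00, Wed 07:00] → before → no.
W [Thu 07:00, Thu 23:00] → before → no.
Total: 1.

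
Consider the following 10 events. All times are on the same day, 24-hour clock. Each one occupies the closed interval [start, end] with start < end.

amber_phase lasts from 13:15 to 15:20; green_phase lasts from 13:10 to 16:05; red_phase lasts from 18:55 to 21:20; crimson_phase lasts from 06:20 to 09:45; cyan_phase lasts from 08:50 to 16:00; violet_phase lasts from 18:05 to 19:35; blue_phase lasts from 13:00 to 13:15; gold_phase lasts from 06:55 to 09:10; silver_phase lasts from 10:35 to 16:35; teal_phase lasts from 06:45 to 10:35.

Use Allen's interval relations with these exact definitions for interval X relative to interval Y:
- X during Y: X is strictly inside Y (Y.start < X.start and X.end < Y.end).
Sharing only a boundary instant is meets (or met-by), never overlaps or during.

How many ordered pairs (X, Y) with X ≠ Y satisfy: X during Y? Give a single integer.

8

Checking all 90 ordered pairs for relation 'during'; matching pairs in alphabetical order:
(amber_phase, cyan_phase): amber_phase during cyan_phase ✓
(amber_phase, green_phase): amber_phase during green_phase ✓
(amber_phase, silver_phase): amber_phase during silver_phase ✓
(blue_phase, cyan_phase): blue_phase during cyan_phase ✓
(blue_phase, silver_phase): blue_phase during silver_phase ✓
(gold_phase, crimson_phase): gold_phase during crimson_phase ✓
(gold_phase, teal_phase): gold_phase during teal_phase ✓
(green_phase, silver_phase): green_phase during silver_phase ✓
Count: 8.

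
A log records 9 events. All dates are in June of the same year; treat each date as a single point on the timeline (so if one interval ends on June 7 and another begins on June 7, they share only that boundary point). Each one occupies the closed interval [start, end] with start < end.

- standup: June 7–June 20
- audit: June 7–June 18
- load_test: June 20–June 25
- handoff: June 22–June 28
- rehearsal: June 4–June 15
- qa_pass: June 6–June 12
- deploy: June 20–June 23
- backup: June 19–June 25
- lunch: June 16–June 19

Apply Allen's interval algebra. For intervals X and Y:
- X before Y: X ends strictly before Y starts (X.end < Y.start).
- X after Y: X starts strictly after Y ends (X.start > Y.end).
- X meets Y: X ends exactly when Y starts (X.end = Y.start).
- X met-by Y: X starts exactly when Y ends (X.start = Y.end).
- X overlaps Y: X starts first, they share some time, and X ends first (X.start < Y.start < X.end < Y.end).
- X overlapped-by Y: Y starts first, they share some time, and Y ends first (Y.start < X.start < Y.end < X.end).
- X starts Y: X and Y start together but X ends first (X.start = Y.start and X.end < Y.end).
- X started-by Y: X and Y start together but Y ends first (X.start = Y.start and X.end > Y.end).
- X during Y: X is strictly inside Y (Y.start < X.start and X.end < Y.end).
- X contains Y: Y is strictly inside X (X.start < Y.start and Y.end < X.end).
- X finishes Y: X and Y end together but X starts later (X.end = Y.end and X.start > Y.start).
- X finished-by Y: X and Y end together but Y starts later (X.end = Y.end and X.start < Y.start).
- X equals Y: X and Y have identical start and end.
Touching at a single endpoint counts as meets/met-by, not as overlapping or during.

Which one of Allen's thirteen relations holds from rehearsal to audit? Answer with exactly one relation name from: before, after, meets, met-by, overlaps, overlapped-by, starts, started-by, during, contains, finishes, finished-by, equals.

overlaps

rehearsal = [June 4, June 15]; audit = [June 7, June 18].
Compare endpoints: rehearsal.start < audit.start, rehearsal.start < audit.end, rehearsal.end > audit.start, rehearsal.end < audit.end.
That pattern is 'overlaps'.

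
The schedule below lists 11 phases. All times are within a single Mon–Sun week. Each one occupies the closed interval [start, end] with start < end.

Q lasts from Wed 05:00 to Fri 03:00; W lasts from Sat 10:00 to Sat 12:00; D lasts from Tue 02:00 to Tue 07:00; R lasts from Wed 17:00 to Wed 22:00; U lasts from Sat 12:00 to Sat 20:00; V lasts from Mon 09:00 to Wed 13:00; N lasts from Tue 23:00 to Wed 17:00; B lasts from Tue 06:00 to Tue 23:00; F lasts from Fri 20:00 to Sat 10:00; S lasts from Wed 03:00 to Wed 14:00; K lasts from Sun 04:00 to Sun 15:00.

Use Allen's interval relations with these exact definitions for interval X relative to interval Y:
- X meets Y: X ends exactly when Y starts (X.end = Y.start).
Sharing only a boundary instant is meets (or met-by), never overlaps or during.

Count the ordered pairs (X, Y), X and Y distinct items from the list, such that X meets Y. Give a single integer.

4

Checking all 110 ordered pairs for relation 'meets'; matching pairs in alphabetical order:
(B, N): B meets N ✓
(F, W): F meets W ✓
(N, R): N meets R ✓
(W, U): W meets U ✓
Count: 4.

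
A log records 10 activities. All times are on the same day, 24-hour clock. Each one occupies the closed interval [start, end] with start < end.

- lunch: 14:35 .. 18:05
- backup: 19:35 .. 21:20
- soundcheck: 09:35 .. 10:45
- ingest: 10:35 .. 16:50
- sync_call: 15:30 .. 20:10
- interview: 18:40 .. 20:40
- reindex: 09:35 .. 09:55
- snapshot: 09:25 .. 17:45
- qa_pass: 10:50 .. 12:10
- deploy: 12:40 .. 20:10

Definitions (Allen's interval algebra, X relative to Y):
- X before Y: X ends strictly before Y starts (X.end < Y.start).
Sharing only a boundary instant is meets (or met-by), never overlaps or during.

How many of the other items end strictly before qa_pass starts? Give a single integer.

2

Target qa_pass = [10:50, 12:10].
backup [19:35, 21:20] → after → no.
deploy [12:40, 20:10] → after → no.
ingest [10:35, 16:50] → contains → no.
interview [18:40, 20:40] → after → no.
lunch [14:35, 18:05] → after → no.
reindex [09:35, 09:55] → before → counts.
snapshot [09:25, 17:45] → contains → no.
soundcheck [09:35, 10:45] → before → counts.
sync_call [15:30, 20:10] → after → no.
Total: 2.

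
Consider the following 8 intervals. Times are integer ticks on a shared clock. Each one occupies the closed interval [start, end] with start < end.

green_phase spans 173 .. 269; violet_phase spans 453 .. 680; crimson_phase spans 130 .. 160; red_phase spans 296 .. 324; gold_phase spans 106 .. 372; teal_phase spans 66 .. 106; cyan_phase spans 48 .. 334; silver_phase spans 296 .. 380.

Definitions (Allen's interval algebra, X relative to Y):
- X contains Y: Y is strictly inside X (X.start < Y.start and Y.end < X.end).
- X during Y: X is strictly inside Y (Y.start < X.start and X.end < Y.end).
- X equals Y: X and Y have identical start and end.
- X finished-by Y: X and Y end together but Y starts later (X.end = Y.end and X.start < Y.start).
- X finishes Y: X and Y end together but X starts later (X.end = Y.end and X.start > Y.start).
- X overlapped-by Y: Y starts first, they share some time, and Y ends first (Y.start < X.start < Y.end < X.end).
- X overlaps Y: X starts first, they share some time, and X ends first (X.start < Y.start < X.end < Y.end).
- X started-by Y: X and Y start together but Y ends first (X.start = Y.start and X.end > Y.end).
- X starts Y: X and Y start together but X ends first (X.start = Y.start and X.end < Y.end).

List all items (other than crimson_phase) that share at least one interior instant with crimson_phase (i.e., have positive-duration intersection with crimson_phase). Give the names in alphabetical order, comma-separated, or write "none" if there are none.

cyan_phase, gold_phase

Target crimson_phase = [130, 160].
cyan_phase [48, 334] → contains → yes.
gold_phase [106, 372] → contains → yes.
green_phase [173, 269] → after → no.
red_phase [296, 324] → after → no.
silver_phase [296, 380] → after → no.
teal_phase [66, 106] → before → no.
violet_phase [453, 680] → after → no.
Result: cyan_phase, gold_phase.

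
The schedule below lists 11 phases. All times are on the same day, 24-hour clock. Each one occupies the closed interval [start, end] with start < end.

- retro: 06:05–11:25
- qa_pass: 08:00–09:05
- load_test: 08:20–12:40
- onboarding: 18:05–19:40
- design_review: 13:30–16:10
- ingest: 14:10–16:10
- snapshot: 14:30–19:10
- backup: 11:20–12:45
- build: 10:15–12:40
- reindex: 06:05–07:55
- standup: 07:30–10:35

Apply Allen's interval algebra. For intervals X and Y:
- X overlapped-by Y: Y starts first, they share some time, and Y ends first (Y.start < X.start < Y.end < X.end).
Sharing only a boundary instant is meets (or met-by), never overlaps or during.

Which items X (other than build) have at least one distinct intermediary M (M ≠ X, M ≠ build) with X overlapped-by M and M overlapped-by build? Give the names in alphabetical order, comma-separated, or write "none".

Target build = [10:15, 12:40].
Intermediaries M with M overlapped-by build: backup.
Via backup — items with X overlapped-by backup: none.
Union: none.

none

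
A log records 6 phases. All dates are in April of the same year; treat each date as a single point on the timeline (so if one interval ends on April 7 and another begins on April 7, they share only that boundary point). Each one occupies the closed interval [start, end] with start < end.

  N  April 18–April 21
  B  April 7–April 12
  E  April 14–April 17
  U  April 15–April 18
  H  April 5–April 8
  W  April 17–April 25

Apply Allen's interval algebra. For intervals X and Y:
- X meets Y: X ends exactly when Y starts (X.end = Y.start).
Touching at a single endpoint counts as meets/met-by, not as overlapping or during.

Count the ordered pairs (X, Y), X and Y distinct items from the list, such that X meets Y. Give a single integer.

Checking all 30 ordered pairs for relation 'meets'; matching pairs in alphabetical order:
(E, W): E meets W ✓
(U, N): U meets N ✓
Count: 2.

2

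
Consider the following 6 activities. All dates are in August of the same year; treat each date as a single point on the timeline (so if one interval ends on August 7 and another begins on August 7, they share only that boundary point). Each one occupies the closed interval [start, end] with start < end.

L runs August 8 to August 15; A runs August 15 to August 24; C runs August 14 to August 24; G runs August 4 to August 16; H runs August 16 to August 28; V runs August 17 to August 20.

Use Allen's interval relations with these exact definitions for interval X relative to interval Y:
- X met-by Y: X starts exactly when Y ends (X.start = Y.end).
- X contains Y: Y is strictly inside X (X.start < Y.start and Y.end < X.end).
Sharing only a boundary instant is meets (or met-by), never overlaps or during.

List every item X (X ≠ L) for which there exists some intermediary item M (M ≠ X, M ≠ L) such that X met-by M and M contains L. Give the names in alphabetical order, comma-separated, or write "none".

H

Target L = [August 8, August 15].
Intermediaries M with M contains L: G.
Via G — items with X met-by G: H.
Union: H.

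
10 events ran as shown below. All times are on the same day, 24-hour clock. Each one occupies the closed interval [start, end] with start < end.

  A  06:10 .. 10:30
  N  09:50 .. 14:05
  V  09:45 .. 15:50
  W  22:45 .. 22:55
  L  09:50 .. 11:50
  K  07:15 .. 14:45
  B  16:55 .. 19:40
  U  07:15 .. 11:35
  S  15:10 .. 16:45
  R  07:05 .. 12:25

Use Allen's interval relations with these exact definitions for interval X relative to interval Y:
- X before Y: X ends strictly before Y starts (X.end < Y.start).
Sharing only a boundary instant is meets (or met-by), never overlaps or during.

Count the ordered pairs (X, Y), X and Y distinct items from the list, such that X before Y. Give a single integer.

23

Checking all 90 ordered pairs for relation 'before'; matching pairs in alphabetical order:
(A, B): A before B ✓
(A, S): A before S ✓
(A, W): A before W ✓
(B, W): B before W ✓
(K, B): K before B ✓
(K, S): K before S ✓
(K, W): K before W ✓
(L, B): L before B ✓
(L, S): L before S ✓
(L, W): L before W ✓
(N, B): N before B ✓
(N, S): N before S ✓
(N, W): N before W ✓
(R, B): R before B ✓
(R, S): R before S ✓
(R, W): R before W ✓
(S, B): S before B ✓
(S, W): S before W ✓
(U, B): U before B ✓
(U, S): U before S ✓
(U, W): U before W ✓
(V, B): V before B ✓
(V, W): V before W ✓
Count: 23.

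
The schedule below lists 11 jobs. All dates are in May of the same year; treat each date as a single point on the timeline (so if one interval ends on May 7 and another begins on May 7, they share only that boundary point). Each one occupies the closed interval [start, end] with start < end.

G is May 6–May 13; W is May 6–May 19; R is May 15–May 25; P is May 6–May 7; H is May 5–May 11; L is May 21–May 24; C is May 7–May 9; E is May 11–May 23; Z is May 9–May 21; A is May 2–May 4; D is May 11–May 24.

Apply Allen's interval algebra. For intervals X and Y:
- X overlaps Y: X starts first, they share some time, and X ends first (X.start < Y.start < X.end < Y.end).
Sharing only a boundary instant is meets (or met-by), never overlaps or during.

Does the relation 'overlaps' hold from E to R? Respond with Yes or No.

E = [May 11, May 23], R = [May 15, May 25].
Actual relation of E to R: overlaps.
Asked whether 'overlaps' holds → Yes.

Yes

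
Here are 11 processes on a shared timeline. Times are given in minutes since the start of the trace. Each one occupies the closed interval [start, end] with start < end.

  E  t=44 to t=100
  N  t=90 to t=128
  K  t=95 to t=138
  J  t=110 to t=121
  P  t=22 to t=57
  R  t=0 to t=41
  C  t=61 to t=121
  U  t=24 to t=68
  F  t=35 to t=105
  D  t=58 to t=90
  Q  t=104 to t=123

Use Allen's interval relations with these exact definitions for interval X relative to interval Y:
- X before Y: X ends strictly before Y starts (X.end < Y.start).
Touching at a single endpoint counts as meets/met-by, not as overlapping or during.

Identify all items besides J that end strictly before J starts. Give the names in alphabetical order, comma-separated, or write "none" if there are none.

Target J = [t=110, t=121].
C [t=61, t=121] → finished-by → no.
D [t=58, t=90] → before → yes.
E [t=44, t=100] → before → yes.
F [t=35, t=105] → before → yes.
K [t=95, t=138] → contains → no.
N [t=90, t=128] → contains → no.
P [t=22, t=57] → before → yes.
Q [t=104, t=123] → contains → no.
R [t=0, t=41] → before → yes.
U [t=24, t=68] → before → yes.
Result: D, E, F, P, R, U.

D, E, F, P, R, U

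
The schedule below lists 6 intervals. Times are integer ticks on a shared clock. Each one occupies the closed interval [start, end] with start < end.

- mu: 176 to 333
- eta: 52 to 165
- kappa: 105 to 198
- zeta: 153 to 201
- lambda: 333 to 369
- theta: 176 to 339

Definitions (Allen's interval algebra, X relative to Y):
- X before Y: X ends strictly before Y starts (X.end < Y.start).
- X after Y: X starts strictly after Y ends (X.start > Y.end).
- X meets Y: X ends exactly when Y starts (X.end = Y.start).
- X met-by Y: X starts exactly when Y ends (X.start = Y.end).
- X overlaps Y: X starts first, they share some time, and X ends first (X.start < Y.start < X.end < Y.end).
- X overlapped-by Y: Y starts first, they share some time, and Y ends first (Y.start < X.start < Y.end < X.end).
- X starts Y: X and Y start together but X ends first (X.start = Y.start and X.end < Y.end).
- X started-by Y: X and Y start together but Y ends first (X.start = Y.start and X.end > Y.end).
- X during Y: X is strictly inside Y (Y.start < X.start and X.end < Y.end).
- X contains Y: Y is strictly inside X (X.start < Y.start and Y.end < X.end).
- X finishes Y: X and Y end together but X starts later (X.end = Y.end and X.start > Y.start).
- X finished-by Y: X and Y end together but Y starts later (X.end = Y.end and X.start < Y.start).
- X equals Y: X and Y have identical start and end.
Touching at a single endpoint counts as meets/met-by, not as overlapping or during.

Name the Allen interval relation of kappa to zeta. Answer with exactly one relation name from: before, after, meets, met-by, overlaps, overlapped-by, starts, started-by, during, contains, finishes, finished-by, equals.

overlaps

kappa = [105, 198]; zeta = [153, 201].
Compare endpoints: kappa.start < zeta.start, kappa.start < zeta.end, kappa.end > zeta.start, kappa.end < zeta.end.
That pattern is 'overlaps'.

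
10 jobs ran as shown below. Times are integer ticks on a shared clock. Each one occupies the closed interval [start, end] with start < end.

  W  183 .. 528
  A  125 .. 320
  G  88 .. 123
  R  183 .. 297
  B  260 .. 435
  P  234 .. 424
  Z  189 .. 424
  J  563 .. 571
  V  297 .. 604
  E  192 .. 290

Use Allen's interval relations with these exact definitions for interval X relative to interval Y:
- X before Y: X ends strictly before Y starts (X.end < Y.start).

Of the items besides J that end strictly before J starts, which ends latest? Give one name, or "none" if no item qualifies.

Target J = [563, 571].
A [125, 320] → before → candidate.
B [260, 435] → before → candidate.
E [192, 290] → before → candidate.
G [88, 123] → before → candidate.
P [234, 424] → before → candidate.
R [183, 297] → before → candidate.
V [297, 604] → contains → excluded.
W [183, 528] → before → candidate.
Z [189, 424] → before → candidate.
Among candidates, latest end is 528 → W.

W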